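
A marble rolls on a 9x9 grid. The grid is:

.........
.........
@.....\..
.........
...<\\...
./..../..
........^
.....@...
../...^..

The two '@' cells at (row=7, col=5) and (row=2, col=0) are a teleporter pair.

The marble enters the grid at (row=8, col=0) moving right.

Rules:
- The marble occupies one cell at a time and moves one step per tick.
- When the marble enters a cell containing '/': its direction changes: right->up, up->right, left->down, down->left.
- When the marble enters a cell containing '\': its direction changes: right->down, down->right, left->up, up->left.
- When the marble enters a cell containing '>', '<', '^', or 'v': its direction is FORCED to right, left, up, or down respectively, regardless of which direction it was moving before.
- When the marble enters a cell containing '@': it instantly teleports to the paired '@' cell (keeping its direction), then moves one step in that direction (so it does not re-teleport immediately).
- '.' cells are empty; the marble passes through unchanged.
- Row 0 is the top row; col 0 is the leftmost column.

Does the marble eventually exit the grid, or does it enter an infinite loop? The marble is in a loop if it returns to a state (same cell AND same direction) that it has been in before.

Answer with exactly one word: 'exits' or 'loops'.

Answer: exits

Derivation:
Step 1: enter (8,0), '.' pass, move right to (8,1)
Step 2: enter (8,1), '.' pass, move right to (8,2)
Step 3: enter (8,2), '/' deflects right->up, move up to (7,2)
Step 4: enter (7,2), '.' pass, move up to (6,2)
Step 5: enter (6,2), '.' pass, move up to (5,2)
Step 6: enter (5,2), '.' pass, move up to (4,2)
Step 7: enter (4,2), '.' pass, move up to (3,2)
Step 8: enter (3,2), '.' pass, move up to (2,2)
Step 9: enter (2,2), '.' pass, move up to (1,2)
Step 10: enter (1,2), '.' pass, move up to (0,2)
Step 11: enter (0,2), '.' pass, move up to (-1,2)
Step 12: at (-1,2) — EXIT via top edge, pos 2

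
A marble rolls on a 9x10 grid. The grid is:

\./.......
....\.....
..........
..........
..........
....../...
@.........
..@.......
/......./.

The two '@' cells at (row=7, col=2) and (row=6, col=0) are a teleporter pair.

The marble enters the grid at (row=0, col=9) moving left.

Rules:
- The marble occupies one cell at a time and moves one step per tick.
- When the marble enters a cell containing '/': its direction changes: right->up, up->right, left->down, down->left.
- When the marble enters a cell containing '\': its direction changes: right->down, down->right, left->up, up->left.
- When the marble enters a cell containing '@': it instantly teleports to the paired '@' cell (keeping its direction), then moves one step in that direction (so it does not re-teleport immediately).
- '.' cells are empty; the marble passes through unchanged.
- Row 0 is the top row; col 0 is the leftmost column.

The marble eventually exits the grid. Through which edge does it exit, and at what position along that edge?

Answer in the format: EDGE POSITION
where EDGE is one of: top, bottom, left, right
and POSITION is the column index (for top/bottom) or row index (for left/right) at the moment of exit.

Step 1: enter (0,9), '.' pass, move left to (0,8)
Step 2: enter (0,8), '.' pass, move left to (0,7)
Step 3: enter (0,7), '.' pass, move left to (0,6)
Step 4: enter (0,6), '.' pass, move left to (0,5)
Step 5: enter (0,5), '.' pass, move left to (0,4)
Step 6: enter (0,4), '.' pass, move left to (0,3)
Step 7: enter (0,3), '.' pass, move left to (0,2)
Step 8: enter (0,2), '/' deflects left->down, move down to (1,2)
Step 9: enter (1,2), '.' pass, move down to (2,2)
Step 10: enter (2,2), '.' pass, move down to (3,2)
Step 11: enter (3,2), '.' pass, move down to (4,2)
Step 12: enter (4,2), '.' pass, move down to (5,2)
Step 13: enter (5,2), '.' pass, move down to (6,2)
Step 14: enter (6,2), '.' pass, move down to (7,2)
Step 15: enter (7,2), '@' teleport (7,2)->(6,0), also enter (6,0), move down to (7,0)
Step 16: enter (7,0), '.' pass, move down to (8,0)
Step 17: enter (8,0), '/' deflects down->left, move left to (8,-1)
Step 18: at (8,-1) — EXIT via left edge, pos 8

Answer: left 8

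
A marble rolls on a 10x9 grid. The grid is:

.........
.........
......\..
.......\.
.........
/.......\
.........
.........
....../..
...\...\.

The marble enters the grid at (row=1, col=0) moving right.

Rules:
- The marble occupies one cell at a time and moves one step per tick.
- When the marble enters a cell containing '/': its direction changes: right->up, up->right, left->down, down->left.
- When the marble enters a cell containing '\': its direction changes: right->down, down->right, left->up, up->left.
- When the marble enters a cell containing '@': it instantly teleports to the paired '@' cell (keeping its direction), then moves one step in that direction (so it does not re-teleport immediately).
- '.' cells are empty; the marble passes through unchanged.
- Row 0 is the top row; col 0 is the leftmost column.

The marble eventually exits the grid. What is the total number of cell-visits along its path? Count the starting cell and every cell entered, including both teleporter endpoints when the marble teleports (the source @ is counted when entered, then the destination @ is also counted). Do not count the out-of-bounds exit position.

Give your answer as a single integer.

Answer: 9

Derivation:
Step 1: enter (1,0), '.' pass, move right to (1,1)
Step 2: enter (1,1), '.' pass, move right to (1,2)
Step 3: enter (1,2), '.' pass, move right to (1,3)
Step 4: enter (1,3), '.' pass, move right to (1,4)
Step 5: enter (1,4), '.' pass, move right to (1,5)
Step 6: enter (1,5), '.' pass, move right to (1,6)
Step 7: enter (1,6), '.' pass, move right to (1,7)
Step 8: enter (1,7), '.' pass, move right to (1,8)
Step 9: enter (1,8), '.' pass, move right to (1,9)
Step 10: at (1,9) — EXIT via right edge, pos 1
Path length (cell visits): 9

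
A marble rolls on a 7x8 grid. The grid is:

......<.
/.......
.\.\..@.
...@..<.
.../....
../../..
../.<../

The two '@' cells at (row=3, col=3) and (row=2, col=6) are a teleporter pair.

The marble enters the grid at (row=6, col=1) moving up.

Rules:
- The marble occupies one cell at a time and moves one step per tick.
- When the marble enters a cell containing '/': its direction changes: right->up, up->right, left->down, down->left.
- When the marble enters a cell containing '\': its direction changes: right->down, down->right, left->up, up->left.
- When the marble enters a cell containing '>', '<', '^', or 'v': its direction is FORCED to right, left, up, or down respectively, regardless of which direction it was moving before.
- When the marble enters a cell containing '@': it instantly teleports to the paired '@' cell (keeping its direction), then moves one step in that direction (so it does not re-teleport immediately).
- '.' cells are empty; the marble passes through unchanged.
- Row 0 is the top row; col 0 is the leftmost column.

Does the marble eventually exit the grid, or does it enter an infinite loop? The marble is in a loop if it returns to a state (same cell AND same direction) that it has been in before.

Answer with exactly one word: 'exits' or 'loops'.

Answer: exits

Derivation:
Step 1: enter (6,1), '.' pass, move up to (5,1)
Step 2: enter (5,1), '.' pass, move up to (4,1)
Step 3: enter (4,1), '.' pass, move up to (3,1)
Step 4: enter (3,1), '.' pass, move up to (2,1)
Step 5: enter (2,1), '\' deflects up->left, move left to (2,0)
Step 6: enter (2,0), '.' pass, move left to (2,-1)
Step 7: at (2,-1) — EXIT via left edge, pos 2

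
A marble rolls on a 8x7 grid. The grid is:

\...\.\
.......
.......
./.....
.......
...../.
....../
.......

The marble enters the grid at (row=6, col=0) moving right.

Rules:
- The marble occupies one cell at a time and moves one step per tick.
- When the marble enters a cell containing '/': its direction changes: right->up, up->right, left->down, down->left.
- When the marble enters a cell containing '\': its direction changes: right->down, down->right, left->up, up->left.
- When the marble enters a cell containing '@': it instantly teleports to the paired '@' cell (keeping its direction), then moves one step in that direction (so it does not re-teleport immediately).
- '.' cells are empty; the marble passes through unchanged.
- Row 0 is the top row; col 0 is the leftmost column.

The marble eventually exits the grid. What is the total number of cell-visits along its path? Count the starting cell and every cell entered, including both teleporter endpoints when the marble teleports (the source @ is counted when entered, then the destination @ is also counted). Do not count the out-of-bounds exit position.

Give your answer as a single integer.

Step 1: enter (6,0), '.' pass, move right to (6,1)
Step 2: enter (6,1), '.' pass, move right to (6,2)
Step 3: enter (6,2), '.' pass, move right to (6,3)
Step 4: enter (6,3), '.' pass, move right to (6,4)
Step 5: enter (6,4), '.' pass, move right to (6,5)
Step 6: enter (6,5), '.' pass, move right to (6,6)
Step 7: enter (6,6), '/' deflects right->up, move up to (5,6)
Step 8: enter (5,6), '.' pass, move up to (4,6)
Step 9: enter (4,6), '.' pass, move up to (3,6)
Step 10: enter (3,6), '.' pass, move up to (2,6)
Step 11: enter (2,6), '.' pass, move up to (1,6)
Step 12: enter (1,6), '.' pass, move up to (0,6)
Step 13: enter (0,6), '\' deflects up->left, move left to (0,5)
Step 14: enter (0,5), '.' pass, move left to (0,4)
Step 15: enter (0,4), '\' deflects left->up, move up to (-1,4)
Step 16: at (-1,4) — EXIT via top edge, pos 4
Path length (cell visits): 15

Answer: 15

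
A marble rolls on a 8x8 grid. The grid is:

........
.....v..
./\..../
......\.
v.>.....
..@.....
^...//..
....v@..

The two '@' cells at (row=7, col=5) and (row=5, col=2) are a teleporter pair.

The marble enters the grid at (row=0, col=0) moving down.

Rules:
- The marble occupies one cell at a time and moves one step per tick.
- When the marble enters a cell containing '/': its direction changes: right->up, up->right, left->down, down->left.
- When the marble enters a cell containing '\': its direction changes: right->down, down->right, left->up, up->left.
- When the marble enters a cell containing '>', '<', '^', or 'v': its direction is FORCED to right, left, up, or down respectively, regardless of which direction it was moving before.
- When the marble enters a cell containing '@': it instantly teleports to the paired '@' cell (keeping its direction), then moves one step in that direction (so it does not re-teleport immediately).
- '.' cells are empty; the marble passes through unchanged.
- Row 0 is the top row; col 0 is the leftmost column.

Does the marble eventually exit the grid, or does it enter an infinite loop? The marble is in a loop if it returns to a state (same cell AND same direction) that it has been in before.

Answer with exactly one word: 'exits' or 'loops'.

Answer: loops

Derivation:
Step 1: enter (0,0), '.' pass, move down to (1,0)
Step 2: enter (1,0), '.' pass, move down to (2,0)
Step 3: enter (2,0), '.' pass, move down to (3,0)
Step 4: enter (3,0), '.' pass, move down to (4,0)
Step 5: enter (4,0), 'v' forces down->down, move down to (5,0)
Step 6: enter (5,0), '.' pass, move down to (6,0)
Step 7: enter (6,0), '^' forces down->up, move up to (5,0)
Step 8: enter (5,0), '.' pass, move up to (4,0)
Step 9: enter (4,0), 'v' forces up->down, move down to (5,0)
Step 10: at (5,0) dir=down — LOOP DETECTED (seen before)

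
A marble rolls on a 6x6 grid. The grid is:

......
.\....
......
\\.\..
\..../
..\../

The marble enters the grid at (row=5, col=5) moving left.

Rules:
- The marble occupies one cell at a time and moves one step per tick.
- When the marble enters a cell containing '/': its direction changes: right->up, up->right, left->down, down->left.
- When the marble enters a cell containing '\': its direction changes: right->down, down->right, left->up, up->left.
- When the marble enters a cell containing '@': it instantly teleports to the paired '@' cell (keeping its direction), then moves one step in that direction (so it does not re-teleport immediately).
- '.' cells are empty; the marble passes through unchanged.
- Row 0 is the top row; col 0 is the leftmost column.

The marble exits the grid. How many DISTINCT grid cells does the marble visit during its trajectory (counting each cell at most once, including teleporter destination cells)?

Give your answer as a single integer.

Answer: 1

Derivation:
Step 1: enter (5,5), '/' deflects left->down, move down to (6,5)
Step 2: at (6,5) — EXIT via bottom edge, pos 5
Distinct cells visited: 1 (path length 1)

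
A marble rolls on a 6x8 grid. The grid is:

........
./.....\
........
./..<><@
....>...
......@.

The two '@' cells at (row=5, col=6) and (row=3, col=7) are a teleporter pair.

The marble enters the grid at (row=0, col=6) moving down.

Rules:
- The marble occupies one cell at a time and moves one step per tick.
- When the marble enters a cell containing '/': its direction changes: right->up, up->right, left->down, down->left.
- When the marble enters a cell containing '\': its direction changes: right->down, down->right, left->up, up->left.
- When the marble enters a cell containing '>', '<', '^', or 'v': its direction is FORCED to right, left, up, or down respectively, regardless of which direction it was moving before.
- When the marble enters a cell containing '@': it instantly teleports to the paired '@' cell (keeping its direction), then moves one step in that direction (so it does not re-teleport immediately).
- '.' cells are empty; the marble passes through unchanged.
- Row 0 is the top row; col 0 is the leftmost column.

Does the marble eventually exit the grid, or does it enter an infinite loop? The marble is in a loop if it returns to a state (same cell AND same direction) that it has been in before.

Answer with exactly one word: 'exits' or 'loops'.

Answer: loops

Derivation:
Step 1: enter (0,6), '.' pass, move down to (1,6)
Step 2: enter (1,6), '.' pass, move down to (2,6)
Step 3: enter (2,6), '.' pass, move down to (3,6)
Step 4: enter (3,6), '<' forces down->left, move left to (3,5)
Step 5: enter (3,5), '>' forces left->right, move right to (3,6)
Step 6: enter (3,6), '<' forces right->left, move left to (3,5)
Step 7: at (3,5) dir=left — LOOP DETECTED (seen before)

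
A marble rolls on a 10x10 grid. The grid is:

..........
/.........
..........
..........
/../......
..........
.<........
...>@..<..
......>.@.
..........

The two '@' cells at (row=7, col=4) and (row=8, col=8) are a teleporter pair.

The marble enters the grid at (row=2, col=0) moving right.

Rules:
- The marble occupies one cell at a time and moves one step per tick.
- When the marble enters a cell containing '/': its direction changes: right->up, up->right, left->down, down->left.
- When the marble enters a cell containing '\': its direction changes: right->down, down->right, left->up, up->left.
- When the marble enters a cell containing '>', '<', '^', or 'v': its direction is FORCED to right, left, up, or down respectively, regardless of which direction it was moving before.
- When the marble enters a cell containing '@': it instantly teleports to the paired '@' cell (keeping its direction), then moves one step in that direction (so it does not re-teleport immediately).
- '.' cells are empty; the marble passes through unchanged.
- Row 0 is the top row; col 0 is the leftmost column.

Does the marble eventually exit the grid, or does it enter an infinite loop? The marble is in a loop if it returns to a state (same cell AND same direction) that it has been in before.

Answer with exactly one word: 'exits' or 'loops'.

Answer: exits

Derivation:
Step 1: enter (2,0), '.' pass, move right to (2,1)
Step 2: enter (2,1), '.' pass, move right to (2,2)
Step 3: enter (2,2), '.' pass, move right to (2,3)
Step 4: enter (2,3), '.' pass, move right to (2,4)
Step 5: enter (2,4), '.' pass, move right to (2,5)
Step 6: enter (2,5), '.' pass, move right to (2,6)
Step 7: enter (2,6), '.' pass, move right to (2,7)
Step 8: enter (2,7), '.' pass, move right to (2,8)
Step 9: enter (2,8), '.' pass, move right to (2,9)
Step 10: enter (2,9), '.' pass, move right to (2,10)
Step 11: at (2,10) — EXIT via right edge, pos 2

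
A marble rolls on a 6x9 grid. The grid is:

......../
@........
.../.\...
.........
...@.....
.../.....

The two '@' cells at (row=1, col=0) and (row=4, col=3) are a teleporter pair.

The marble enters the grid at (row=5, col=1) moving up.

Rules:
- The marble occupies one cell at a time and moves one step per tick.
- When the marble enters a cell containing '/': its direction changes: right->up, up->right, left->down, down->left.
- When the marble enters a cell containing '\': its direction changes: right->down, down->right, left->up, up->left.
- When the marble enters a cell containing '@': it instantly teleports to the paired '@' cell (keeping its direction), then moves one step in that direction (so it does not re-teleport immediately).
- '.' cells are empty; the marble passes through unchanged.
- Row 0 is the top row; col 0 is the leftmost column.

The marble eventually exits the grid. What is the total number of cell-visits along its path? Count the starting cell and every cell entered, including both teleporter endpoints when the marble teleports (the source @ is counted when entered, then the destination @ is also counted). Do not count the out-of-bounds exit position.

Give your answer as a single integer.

Answer: 6

Derivation:
Step 1: enter (5,1), '.' pass, move up to (4,1)
Step 2: enter (4,1), '.' pass, move up to (3,1)
Step 3: enter (3,1), '.' pass, move up to (2,1)
Step 4: enter (2,1), '.' pass, move up to (1,1)
Step 5: enter (1,1), '.' pass, move up to (0,1)
Step 6: enter (0,1), '.' pass, move up to (-1,1)
Step 7: at (-1,1) — EXIT via top edge, pos 1
Path length (cell visits): 6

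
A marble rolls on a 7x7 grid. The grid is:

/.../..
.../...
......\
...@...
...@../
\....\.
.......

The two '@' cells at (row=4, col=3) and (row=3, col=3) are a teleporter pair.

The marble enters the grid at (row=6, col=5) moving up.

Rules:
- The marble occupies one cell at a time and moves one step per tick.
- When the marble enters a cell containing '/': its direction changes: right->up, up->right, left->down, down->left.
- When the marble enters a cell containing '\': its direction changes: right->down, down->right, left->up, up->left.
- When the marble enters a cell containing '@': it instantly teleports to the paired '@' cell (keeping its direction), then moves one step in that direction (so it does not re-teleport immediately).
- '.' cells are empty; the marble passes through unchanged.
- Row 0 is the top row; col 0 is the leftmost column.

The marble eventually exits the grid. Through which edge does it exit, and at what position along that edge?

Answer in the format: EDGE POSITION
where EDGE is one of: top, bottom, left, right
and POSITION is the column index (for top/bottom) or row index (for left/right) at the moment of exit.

Answer: top 4

Derivation:
Step 1: enter (6,5), '.' pass, move up to (5,5)
Step 2: enter (5,5), '\' deflects up->left, move left to (5,4)
Step 3: enter (5,4), '.' pass, move left to (5,3)
Step 4: enter (5,3), '.' pass, move left to (5,2)
Step 5: enter (5,2), '.' pass, move left to (5,1)
Step 6: enter (5,1), '.' pass, move left to (5,0)
Step 7: enter (5,0), '\' deflects left->up, move up to (4,0)
Step 8: enter (4,0), '.' pass, move up to (3,0)
Step 9: enter (3,0), '.' pass, move up to (2,0)
Step 10: enter (2,0), '.' pass, move up to (1,0)
Step 11: enter (1,0), '.' pass, move up to (0,0)
Step 12: enter (0,0), '/' deflects up->right, move right to (0,1)
Step 13: enter (0,1), '.' pass, move right to (0,2)
Step 14: enter (0,2), '.' pass, move right to (0,3)
Step 15: enter (0,3), '.' pass, move right to (0,4)
Step 16: enter (0,4), '/' deflects right->up, move up to (-1,4)
Step 17: at (-1,4) — EXIT via top edge, pos 4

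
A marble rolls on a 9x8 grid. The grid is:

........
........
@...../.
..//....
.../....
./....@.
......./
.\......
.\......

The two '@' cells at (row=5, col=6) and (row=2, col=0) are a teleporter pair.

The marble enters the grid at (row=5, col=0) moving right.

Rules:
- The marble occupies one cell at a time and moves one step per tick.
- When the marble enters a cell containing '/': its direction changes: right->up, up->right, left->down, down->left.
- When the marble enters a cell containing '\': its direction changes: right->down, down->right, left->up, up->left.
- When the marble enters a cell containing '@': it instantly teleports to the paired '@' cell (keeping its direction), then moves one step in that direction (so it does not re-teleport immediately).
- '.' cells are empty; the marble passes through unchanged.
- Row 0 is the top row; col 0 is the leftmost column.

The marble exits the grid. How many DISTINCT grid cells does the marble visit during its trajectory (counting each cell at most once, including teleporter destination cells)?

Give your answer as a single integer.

Answer: 7

Derivation:
Step 1: enter (5,0), '.' pass, move right to (5,1)
Step 2: enter (5,1), '/' deflects right->up, move up to (4,1)
Step 3: enter (4,1), '.' pass, move up to (3,1)
Step 4: enter (3,1), '.' pass, move up to (2,1)
Step 5: enter (2,1), '.' pass, move up to (1,1)
Step 6: enter (1,1), '.' pass, move up to (0,1)
Step 7: enter (0,1), '.' pass, move up to (-1,1)
Step 8: at (-1,1) — EXIT via top edge, pos 1
Distinct cells visited: 7 (path length 7)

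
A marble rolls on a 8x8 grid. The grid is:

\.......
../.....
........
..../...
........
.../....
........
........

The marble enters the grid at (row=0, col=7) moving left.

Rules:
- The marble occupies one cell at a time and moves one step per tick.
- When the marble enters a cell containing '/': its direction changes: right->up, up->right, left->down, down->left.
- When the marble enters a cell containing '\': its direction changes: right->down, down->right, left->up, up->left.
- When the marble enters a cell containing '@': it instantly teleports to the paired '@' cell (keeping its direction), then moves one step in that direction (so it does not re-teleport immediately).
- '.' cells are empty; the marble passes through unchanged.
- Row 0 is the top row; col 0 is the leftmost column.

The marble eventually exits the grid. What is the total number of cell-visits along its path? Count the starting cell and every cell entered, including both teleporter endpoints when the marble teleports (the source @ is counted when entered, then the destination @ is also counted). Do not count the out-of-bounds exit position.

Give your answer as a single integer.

Step 1: enter (0,7), '.' pass, move left to (0,6)
Step 2: enter (0,6), '.' pass, move left to (0,5)
Step 3: enter (0,5), '.' pass, move left to (0,4)
Step 4: enter (0,4), '.' pass, move left to (0,3)
Step 5: enter (0,3), '.' pass, move left to (0,2)
Step 6: enter (0,2), '.' pass, move left to (0,1)
Step 7: enter (0,1), '.' pass, move left to (0,0)
Step 8: enter (0,0), '\' deflects left->up, move up to (-1,0)
Step 9: at (-1,0) — EXIT via top edge, pos 0
Path length (cell visits): 8

Answer: 8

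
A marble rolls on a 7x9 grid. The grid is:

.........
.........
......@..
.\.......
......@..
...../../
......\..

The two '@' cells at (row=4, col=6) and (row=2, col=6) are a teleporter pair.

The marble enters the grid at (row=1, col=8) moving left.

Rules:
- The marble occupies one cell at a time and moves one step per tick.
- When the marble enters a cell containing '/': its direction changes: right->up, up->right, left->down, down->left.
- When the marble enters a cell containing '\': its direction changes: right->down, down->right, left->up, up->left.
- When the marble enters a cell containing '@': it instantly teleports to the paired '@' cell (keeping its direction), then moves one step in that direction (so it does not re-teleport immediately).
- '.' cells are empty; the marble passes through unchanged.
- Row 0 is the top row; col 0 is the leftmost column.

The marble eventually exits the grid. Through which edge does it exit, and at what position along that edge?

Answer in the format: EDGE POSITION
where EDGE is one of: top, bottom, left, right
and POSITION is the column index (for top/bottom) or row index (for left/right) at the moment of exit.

Step 1: enter (1,8), '.' pass, move left to (1,7)
Step 2: enter (1,7), '.' pass, move left to (1,6)
Step 3: enter (1,6), '.' pass, move left to (1,5)
Step 4: enter (1,5), '.' pass, move left to (1,4)
Step 5: enter (1,4), '.' pass, move left to (1,3)
Step 6: enter (1,3), '.' pass, move left to (1,2)
Step 7: enter (1,2), '.' pass, move left to (1,1)
Step 8: enter (1,1), '.' pass, move left to (1,0)
Step 9: enter (1,0), '.' pass, move left to (1,-1)
Step 10: at (1,-1) — EXIT via left edge, pos 1

Answer: left 1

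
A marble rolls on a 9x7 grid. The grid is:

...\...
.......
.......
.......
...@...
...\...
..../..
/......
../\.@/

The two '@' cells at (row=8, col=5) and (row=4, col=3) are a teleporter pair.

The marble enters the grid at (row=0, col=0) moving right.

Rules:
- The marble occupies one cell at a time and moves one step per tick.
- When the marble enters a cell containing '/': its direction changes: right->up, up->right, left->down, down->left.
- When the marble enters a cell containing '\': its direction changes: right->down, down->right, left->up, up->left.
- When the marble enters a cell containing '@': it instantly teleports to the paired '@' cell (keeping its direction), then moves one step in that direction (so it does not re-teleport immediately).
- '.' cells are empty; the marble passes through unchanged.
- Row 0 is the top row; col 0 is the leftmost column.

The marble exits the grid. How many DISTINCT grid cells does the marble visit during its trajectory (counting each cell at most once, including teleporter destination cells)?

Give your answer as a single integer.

Step 1: enter (0,0), '.' pass, move right to (0,1)
Step 2: enter (0,1), '.' pass, move right to (0,2)
Step 3: enter (0,2), '.' pass, move right to (0,3)
Step 4: enter (0,3), '\' deflects right->down, move down to (1,3)
Step 5: enter (1,3), '.' pass, move down to (2,3)
Step 6: enter (2,3), '.' pass, move down to (3,3)
Step 7: enter (3,3), '.' pass, move down to (4,3)
Step 8: enter (4,3), '@' teleport (4,3)->(8,5), also enter (8,5), move down to (9,5)
Step 9: at (9,5) — EXIT via bottom edge, pos 5
Distinct cells visited: 9 (path length 9)

Answer: 9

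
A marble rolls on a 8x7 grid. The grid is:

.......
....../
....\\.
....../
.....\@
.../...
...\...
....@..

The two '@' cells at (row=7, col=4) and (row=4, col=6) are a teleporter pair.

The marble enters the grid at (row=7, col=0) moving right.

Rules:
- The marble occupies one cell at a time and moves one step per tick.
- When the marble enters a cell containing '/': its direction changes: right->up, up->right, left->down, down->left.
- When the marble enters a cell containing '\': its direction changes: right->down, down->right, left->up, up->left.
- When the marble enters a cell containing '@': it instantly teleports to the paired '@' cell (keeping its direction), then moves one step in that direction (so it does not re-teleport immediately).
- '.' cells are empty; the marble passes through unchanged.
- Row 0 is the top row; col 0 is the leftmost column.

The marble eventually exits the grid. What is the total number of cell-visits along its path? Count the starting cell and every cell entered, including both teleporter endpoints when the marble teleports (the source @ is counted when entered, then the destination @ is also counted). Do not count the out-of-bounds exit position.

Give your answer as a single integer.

Answer: 6

Derivation:
Step 1: enter (7,0), '.' pass, move right to (7,1)
Step 2: enter (7,1), '.' pass, move right to (7,2)
Step 3: enter (7,2), '.' pass, move right to (7,3)
Step 4: enter (7,3), '.' pass, move right to (7,4)
Step 5: enter (7,4), '@' teleport (7,4)->(4,6), also enter (4,6), move right to (4,7)
Step 6: at (4,7) — EXIT via right edge, pos 4
Path length (cell visits): 6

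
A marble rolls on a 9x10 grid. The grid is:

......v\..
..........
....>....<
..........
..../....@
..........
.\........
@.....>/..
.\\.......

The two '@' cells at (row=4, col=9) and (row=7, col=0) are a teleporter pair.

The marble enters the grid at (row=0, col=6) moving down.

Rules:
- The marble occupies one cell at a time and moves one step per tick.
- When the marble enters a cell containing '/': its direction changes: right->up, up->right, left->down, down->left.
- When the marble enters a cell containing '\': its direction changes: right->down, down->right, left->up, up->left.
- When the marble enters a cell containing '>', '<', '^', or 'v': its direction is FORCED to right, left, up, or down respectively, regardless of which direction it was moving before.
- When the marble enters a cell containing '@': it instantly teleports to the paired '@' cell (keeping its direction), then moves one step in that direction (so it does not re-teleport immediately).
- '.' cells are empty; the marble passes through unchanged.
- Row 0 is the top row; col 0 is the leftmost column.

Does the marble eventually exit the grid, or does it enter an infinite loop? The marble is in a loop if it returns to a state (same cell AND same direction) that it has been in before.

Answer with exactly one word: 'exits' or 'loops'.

Step 1: enter (0,6), 'v' forces down->down, move down to (1,6)
Step 2: enter (1,6), '.' pass, move down to (2,6)
Step 3: enter (2,6), '.' pass, move down to (3,6)
Step 4: enter (3,6), '.' pass, move down to (4,6)
Step 5: enter (4,6), '.' pass, move down to (5,6)
Step 6: enter (5,6), '.' pass, move down to (6,6)
Step 7: enter (6,6), '.' pass, move down to (7,6)
Step 8: enter (7,6), '>' forces down->right, move right to (7,7)
Step 9: enter (7,7), '/' deflects right->up, move up to (6,7)
Step 10: enter (6,7), '.' pass, move up to (5,7)
Step 11: enter (5,7), '.' pass, move up to (4,7)
Step 12: enter (4,7), '.' pass, move up to (3,7)
Step 13: enter (3,7), '.' pass, move up to (2,7)
Step 14: enter (2,7), '.' pass, move up to (1,7)
Step 15: enter (1,7), '.' pass, move up to (0,7)
Step 16: enter (0,7), '\' deflects up->left, move left to (0,6)
Step 17: enter (0,6), 'v' forces left->down, move down to (1,6)
Step 18: at (1,6) dir=down — LOOP DETECTED (seen before)

Answer: loops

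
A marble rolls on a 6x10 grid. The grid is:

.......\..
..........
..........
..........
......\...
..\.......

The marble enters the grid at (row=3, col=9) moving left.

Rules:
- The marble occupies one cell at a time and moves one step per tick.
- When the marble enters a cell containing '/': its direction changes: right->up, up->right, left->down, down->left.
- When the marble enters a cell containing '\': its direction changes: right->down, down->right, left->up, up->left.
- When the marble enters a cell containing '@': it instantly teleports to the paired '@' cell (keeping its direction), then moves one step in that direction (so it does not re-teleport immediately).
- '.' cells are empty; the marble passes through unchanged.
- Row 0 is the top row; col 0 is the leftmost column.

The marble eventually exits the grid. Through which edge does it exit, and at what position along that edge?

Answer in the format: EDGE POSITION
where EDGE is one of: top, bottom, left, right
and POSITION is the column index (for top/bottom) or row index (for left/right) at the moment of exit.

Step 1: enter (3,9), '.' pass, move left to (3,8)
Step 2: enter (3,8), '.' pass, move left to (3,7)
Step 3: enter (3,7), '.' pass, move left to (3,6)
Step 4: enter (3,6), '.' pass, move left to (3,5)
Step 5: enter (3,5), '.' pass, move left to (3,4)
Step 6: enter (3,4), '.' pass, move left to (3,3)
Step 7: enter (3,3), '.' pass, move left to (3,2)
Step 8: enter (3,2), '.' pass, move left to (3,1)
Step 9: enter (3,1), '.' pass, move left to (3,0)
Step 10: enter (3,0), '.' pass, move left to (3,-1)
Step 11: at (3,-1) — EXIT via left edge, pos 3

Answer: left 3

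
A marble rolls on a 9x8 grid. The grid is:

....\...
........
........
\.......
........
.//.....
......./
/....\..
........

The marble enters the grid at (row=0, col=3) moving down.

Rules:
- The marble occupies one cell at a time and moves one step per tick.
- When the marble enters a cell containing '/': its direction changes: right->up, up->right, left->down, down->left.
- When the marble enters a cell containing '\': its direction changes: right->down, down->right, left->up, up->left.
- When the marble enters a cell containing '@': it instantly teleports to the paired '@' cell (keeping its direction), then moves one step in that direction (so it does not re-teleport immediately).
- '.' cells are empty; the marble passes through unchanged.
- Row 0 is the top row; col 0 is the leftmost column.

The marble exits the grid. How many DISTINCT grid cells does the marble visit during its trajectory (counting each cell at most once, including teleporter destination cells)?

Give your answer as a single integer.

Step 1: enter (0,3), '.' pass, move down to (1,3)
Step 2: enter (1,3), '.' pass, move down to (2,3)
Step 3: enter (2,3), '.' pass, move down to (3,3)
Step 4: enter (3,3), '.' pass, move down to (4,3)
Step 5: enter (4,3), '.' pass, move down to (5,3)
Step 6: enter (5,3), '.' pass, move down to (6,3)
Step 7: enter (6,3), '.' pass, move down to (7,3)
Step 8: enter (7,3), '.' pass, move down to (8,3)
Step 9: enter (8,3), '.' pass, move down to (9,3)
Step 10: at (9,3) — EXIT via bottom edge, pos 3
Distinct cells visited: 9 (path length 9)

Answer: 9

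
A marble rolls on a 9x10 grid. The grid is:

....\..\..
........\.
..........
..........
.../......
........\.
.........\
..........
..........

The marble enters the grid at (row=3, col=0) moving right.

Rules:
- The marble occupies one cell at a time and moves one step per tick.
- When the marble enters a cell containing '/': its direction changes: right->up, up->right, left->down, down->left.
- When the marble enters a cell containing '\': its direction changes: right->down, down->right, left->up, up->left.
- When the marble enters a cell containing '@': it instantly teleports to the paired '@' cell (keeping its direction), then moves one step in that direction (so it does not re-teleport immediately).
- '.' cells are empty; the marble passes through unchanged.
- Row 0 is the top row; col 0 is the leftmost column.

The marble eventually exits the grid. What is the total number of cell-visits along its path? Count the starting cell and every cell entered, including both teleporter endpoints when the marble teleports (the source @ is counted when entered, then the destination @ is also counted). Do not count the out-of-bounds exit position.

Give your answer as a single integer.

Step 1: enter (3,0), '.' pass, move right to (3,1)
Step 2: enter (3,1), '.' pass, move right to (3,2)
Step 3: enter (3,2), '.' pass, move right to (3,3)
Step 4: enter (3,3), '.' pass, move right to (3,4)
Step 5: enter (3,4), '.' pass, move right to (3,5)
Step 6: enter (3,5), '.' pass, move right to (3,6)
Step 7: enter (3,6), '.' pass, move right to (3,7)
Step 8: enter (3,7), '.' pass, move right to (3,8)
Step 9: enter (3,8), '.' pass, move right to (3,9)
Step 10: enter (3,9), '.' pass, move right to (3,10)
Step 11: at (3,10) — EXIT via right edge, pos 3
Path length (cell visits): 10

Answer: 10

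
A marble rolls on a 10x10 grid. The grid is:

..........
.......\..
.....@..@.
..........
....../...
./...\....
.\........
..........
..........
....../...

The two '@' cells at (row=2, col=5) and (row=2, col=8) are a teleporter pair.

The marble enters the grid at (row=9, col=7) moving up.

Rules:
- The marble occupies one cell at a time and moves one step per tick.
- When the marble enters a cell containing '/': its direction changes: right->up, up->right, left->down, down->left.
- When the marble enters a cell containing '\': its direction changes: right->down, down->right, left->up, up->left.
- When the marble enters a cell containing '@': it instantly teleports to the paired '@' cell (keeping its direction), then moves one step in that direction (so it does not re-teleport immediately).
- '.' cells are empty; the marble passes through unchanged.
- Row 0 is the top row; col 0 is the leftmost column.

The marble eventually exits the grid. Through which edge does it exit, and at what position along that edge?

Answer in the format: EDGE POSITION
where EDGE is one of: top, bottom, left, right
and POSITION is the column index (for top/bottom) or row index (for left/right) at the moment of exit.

Step 1: enter (9,7), '.' pass, move up to (8,7)
Step 2: enter (8,7), '.' pass, move up to (7,7)
Step 3: enter (7,7), '.' pass, move up to (6,7)
Step 4: enter (6,7), '.' pass, move up to (5,7)
Step 5: enter (5,7), '.' pass, move up to (4,7)
Step 6: enter (4,7), '.' pass, move up to (3,7)
Step 7: enter (3,7), '.' pass, move up to (2,7)
Step 8: enter (2,7), '.' pass, move up to (1,7)
Step 9: enter (1,7), '\' deflects up->left, move left to (1,6)
Step 10: enter (1,6), '.' pass, move left to (1,5)
Step 11: enter (1,5), '.' pass, move left to (1,4)
Step 12: enter (1,4), '.' pass, move left to (1,3)
Step 13: enter (1,3), '.' pass, move left to (1,2)
Step 14: enter (1,2), '.' pass, move left to (1,1)
Step 15: enter (1,1), '.' pass, move left to (1,0)
Step 16: enter (1,0), '.' pass, move left to (1,-1)
Step 17: at (1,-1) — EXIT via left edge, pos 1

Answer: left 1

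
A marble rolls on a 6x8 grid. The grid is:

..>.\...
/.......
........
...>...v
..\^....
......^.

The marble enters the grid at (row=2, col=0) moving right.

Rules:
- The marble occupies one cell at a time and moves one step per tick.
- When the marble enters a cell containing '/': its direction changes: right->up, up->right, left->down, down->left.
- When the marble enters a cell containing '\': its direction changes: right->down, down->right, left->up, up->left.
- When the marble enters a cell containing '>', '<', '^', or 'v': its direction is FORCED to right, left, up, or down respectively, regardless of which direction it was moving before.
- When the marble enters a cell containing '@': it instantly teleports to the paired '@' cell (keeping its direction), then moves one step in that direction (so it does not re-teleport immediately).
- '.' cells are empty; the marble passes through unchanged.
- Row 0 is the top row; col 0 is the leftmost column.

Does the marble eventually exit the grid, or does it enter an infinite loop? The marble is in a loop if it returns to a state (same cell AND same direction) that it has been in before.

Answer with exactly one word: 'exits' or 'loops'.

Answer: exits

Derivation:
Step 1: enter (2,0), '.' pass, move right to (2,1)
Step 2: enter (2,1), '.' pass, move right to (2,2)
Step 3: enter (2,2), '.' pass, move right to (2,3)
Step 4: enter (2,3), '.' pass, move right to (2,4)
Step 5: enter (2,4), '.' pass, move right to (2,5)
Step 6: enter (2,5), '.' pass, move right to (2,6)
Step 7: enter (2,6), '.' pass, move right to (2,7)
Step 8: enter (2,7), '.' pass, move right to (2,8)
Step 9: at (2,8) — EXIT via right edge, pos 2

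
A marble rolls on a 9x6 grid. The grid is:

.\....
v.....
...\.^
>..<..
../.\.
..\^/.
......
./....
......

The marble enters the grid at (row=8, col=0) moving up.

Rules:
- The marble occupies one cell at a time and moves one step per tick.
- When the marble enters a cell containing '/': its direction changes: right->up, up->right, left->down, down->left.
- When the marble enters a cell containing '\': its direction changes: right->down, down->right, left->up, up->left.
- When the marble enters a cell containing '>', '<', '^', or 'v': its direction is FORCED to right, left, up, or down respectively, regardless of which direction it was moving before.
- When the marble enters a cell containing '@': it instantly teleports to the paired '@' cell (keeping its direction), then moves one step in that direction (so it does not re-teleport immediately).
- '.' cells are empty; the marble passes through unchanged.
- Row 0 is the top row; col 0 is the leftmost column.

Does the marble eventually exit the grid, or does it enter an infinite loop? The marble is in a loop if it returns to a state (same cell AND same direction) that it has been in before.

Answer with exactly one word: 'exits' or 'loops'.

Answer: loops

Derivation:
Step 1: enter (8,0), '.' pass, move up to (7,0)
Step 2: enter (7,0), '.' pass, move up to (6,0)
Step 3: enter (6,0), '.' pass, move up to (5,0)
Step 4: enter (5,0), '.' pass, move up to (4,0)
Step 5: enter (4,0), '.' pass, move up to (3,0)
Step 6: enter (3,0), '>' forces up->right, move right to (3,1)
Step 7: enter (3,1), '.' pass, move right to (3,2)
Step 8: enter (3,2), '.' pass, move right to (3,3)
Step 9: enter (3,3), '<' forces right->left, move left to (3,2)
Step 10: enter (3,2), '.' pass, move left to (3,1)
Step 11: enter (3,1), '.' pass, move left to (3,0)
Step 12: enter (3,0), '>' forces left->right, move right to (3,1)
Step 13: at (3,1) dir=right — LOOP DETECTED (seen before)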